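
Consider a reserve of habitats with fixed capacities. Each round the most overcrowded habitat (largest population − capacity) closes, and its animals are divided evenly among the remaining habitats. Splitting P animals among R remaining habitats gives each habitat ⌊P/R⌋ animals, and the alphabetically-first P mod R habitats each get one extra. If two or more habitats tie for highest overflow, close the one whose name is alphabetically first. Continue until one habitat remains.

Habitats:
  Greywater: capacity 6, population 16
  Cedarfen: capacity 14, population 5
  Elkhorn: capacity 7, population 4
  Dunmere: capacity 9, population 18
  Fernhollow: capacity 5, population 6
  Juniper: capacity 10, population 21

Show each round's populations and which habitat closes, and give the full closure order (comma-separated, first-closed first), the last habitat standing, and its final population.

Closure order: Juniper, Greywater, Dunmere, Fernhollow, Elkhorn
Last habitat: Cedarfen with 70 animals

Round 1: Cedarfen=5 Dunmere=18 Elkhorn=4 Fernhollow=6 Greywater=16 Juniper=21 → close Juniper (overflow 11)
  21÷5 = 4 each, +1 to first 1
Round 2: Cedarfen=10 Dunmere=22 Elkhorn=8 Fernhollow=10 Greywater=20 → close Greywater (overflow 14)
  20÷4 = 5 each, +1 to first 0
Round 3: Cedarfen=15 Dunmere=27 Elkhorn=13 Fernhollow=15 → close Dunmere (overflow 18)
  27÷3 = 9 each, +1 to first 0
Round 4: Cedarfen=24 Elkhorn=22 Fernhollow=24 → close Fernhollow (overflow 19)
  24÷2 = 12 each, +1 to first 0
Round 5: Cedarfen=36 Elkhorn=34 → close Elkhorn (overflow 27)
  34÷1 = 34 each, +1 to first 0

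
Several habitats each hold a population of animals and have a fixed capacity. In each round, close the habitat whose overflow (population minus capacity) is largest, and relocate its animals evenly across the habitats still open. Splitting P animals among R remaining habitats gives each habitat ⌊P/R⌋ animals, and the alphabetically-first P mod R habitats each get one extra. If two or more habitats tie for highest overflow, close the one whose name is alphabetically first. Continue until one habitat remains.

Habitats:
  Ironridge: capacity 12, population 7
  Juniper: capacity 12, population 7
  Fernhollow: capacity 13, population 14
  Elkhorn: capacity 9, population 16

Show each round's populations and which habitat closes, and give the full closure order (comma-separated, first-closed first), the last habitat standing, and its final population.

Closure order: Elkhorn, Fernhollow, Ironridge
Last habitat: Juniper with 44 animals

Round 1: Elkhorn=16 Fernhollow=14 Ironridge=7 Juniper=7 → close Elkhorn (overflow 7)
  16÷3 = 5 each, +1 to first 1
Round 2: Fernhollow=20 Ironridge=12 Juniper=12 → close Fernhollow (overflow 7)
  20÷2 = 10 each, +1 to first 0
Round 3: Ironridge=22 Juniper=22 → close Ironridge (overflow 10)
  22÷1 = 22 each, +1 to first 0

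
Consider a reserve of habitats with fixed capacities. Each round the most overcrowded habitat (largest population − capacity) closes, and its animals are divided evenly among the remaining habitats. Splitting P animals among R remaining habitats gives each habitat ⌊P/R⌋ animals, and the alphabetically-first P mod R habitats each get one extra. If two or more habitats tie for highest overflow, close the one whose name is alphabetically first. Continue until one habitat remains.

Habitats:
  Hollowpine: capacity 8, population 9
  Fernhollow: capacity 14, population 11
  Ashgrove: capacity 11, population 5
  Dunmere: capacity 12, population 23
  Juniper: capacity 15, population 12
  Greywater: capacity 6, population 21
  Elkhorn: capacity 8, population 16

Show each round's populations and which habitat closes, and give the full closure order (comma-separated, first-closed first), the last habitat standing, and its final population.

Closure order: Greywater, Dunmere, Elkhorn, Hollowpine, Fernhollow, Ashgrove
Last habitat: Juniper with 97 animals

Round 1: Ashgrove=5 Dunmere=23 Elkhorn=16 Fernhollow=11 Greywater=21 Hollowpine=9 Juniper=12 → close Greywater (overflow 15)
  21÷6 = 3 each, +1 to first 3
Round 2: Ashgrove=9 Dunmere=27 Elkhorn=20 Fernhollow=14 Hollowpine=12 Juniper=15 → close Dunmere (overflow 15)
  27÷5 = 5 each, +1 to first 2
Round 3: Ashgrove=15 Elkhorn=26 Fernhollow=19 Hollowpine=17 Juniper=20 → close Elkhorn (overflow 18)
  26÷4 = 6 each, +1 to first 2
Round 4: Ashgrove=22 Fernhollow=26 Hollowpine=23 Juniper=26 → close Hollowpine (overflow 15)
  23÷3 = 7 each, +1 to first 2
Round 5: Ashgrove=30 Fernhollow=34 Juniper=33 → close Fernhollow (overflow 20)
  34÷2 = 17 each, +1 to first 0
Round 6: Ashgrove=47 Juniper=50 → close Ashgrove (overflow 36)
  47÷1 = 47 each, +1 to first 0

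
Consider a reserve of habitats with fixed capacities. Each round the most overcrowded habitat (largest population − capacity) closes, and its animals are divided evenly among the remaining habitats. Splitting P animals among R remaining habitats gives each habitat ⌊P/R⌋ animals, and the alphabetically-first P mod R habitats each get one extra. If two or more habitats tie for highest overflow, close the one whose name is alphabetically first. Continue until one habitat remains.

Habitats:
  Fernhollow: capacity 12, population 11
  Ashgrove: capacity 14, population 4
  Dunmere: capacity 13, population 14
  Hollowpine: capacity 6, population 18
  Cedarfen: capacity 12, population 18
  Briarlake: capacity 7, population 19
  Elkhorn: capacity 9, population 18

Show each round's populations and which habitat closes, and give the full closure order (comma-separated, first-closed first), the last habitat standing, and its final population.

Closure order: Briarlake, Hollowpine, Elkhorn, Cedarfen, Dunmere, Fernhollow
Last habitat: Ashgrove with 102 animals

Round 1: Ashgrove=4 Briarlake=19 Cedarfen=18 Dunmere=14 Elkhorn=18 Fernhollow=11 Hollowpine=18 → close Briarlake (overflow 12)
  19÷6 = 3 each, +1 to first 1
Round 2: Ashgrove=8 Cedarfen=21 Dunmere=17 Elkhorn=21 Fernhollow=14 Hollowpine=21 → close Hollowpine (overflow 15)
  21÷5 = 4 each, +1 to first 1
Round 3: Ashgrove=13 Cedarfen=25 Dunmere=21 Elkhorn=25 Fernhollow=18 → close Elkhorn (overflow 16)
  25÷4 = 6 each, +1 to first 1
Round 4: Ashgrove=20 Cedarfen=31 Dunmere=27 Fernhollow=24 → close Cedarfen (overflow 19)
  31÷3 = 10 each, +1 to first 1
Round 5: Ashgrove=31 Dunmere=37 Fernhollow=34 → close Dunmere (overflow 24)
  37÷2 = 18 each, +1 to first 1
Round 6: Ashgrove=50 Fernhollow=52 → close Fernhollow (overflow 40)
  52÷1 = 52 each, +1 to first 0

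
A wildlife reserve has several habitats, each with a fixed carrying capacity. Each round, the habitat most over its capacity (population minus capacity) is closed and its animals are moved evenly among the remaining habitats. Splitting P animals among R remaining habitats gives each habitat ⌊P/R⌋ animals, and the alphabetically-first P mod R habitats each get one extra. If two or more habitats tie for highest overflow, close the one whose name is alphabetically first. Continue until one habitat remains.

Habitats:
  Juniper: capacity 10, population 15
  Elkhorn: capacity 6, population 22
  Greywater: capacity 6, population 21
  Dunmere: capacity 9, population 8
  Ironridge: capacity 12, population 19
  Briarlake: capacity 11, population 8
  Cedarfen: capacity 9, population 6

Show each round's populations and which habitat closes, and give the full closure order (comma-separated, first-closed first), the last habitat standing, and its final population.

Round 1: Briarlake=8 Cedarfen=6 Dunmere=8 Elkhorn=22 Greywater=21 Ironridge=19 Juniper=15 → close Elkhorn (overflow 16)
  22÷6 = 3 each, +1 to first 4
Round 2: Briarlake=12 Cedarfen=10 Dunmere=12 Greywater=25 Ironridge=22 Juniper=18 → close Greywater (overflow 19)
  25÷5 = 5 each, +1 to first 0
Round 3: Briarlake=17 Cedarfen=15 Dunmere=17 Ironridge=27 Juniper=23 → close Ironridge (overflow 15)
  27÷4 = 6 each, +1 to first 3
Round 4: Briarlake=24 Cedarfen=22 Dunmere=24 Juniper=29 → close Juniper (overflow 19)
  29÷3 = 9 each, +1 to first 2
Round 5: Briarlake=34 Cedarfen=32 Dunmere=33 → close Dunmere (overflow 24)
  33÷2 = 16 each, +1 to first 1
Round 6: Briarlake=51 Cedarfen=48 → close Briarlake (overflow 40)
  51÷1 = 51 each, +1 to first 0

Closure order: Elkhorn, Greywater, Ironridge, Juniper, Dunmere, Briarlake
Last habitat: Cedarfen with 99 animals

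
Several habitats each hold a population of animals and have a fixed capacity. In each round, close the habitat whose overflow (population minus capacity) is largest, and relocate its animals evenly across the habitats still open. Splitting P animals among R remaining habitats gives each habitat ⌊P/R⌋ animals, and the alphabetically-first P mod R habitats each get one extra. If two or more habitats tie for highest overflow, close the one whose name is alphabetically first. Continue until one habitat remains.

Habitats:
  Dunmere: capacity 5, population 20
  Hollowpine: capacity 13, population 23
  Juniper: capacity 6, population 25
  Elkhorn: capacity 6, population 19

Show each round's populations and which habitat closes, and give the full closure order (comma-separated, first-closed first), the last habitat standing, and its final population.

Closure order: Juniper, Dunmere, Elkhorn
Last habitat: Hollowpine with 87 animals

Round 1: Dunmere=20 Elkhorn=19 Hollowpine=23 Juniper=25 → close Juniper (overflow 19)
  25÷3 = 8 each, +1 to first 1
Round 2: Dunmere=29 Elkhorn=27 Hollowpine=31 → close Dunmere (overflow 24)
  29÷2 = 14 each, +1 to first 1
Round 3: Elkhorn=42 Hollowpine=45 → close Elkhorn (overflow 36)
  42÷1 = 42 each, +1 to first 0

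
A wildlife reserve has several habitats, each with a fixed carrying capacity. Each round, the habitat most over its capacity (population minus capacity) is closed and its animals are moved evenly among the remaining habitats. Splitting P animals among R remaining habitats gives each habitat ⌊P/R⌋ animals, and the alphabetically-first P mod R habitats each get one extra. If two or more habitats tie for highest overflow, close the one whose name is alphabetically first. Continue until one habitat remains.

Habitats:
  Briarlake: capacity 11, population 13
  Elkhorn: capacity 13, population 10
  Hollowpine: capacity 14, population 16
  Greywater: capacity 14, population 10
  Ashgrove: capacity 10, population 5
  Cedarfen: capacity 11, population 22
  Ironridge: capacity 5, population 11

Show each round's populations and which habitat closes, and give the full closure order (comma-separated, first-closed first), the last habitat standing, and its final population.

Closure order: Cedarfen, Ironridge, Briarlake, Hollowpine, Elkhorn, Ashgrove
Last habitat: Greywater with 87 animals

Round 1: Ashgrove=5 Briarlake=13 Cedarfen=22 Elkhorn=10 Greywater=10 Hollowpine=16 Ironridge=11 → close Cedarfen (overflow 11)
  22÷6 = 3 each, +1 to first 4
Round 2: Ashgrove=9 Briarlake=17 Elkhorn=14 Greywater=14 Hollowpine=19 Ironridge=14 → close Ironridge (overflow 9)
  14÷5 = 2 each, +1 to first 4
Round 3: Ashgrove=12 Briarlake=20 Elkhorn=17 Greywater=17 Hollowpine=21 → close Briarlake (overflow 9)
  20÷4 = 5 each, +1 to first 0
Round 4: Ashgrove=17 Elkhorn=22 Greywater=22 Hollowpine=26 → close Hollowpine (overflow 12)
  26÷3 = 8 each, +1 to first 2
Round 5: Ashgrove=26 Elkhorn=31 Greywater=30 → close Elkhorn (overflow 18)
  31÷2 = 15 each, +1 to first 1
Round 6: Ashgrove=42 Greywater=45 → close Ashgrove (overflow 32)
  42÷1 = 42 each, +1 to first 0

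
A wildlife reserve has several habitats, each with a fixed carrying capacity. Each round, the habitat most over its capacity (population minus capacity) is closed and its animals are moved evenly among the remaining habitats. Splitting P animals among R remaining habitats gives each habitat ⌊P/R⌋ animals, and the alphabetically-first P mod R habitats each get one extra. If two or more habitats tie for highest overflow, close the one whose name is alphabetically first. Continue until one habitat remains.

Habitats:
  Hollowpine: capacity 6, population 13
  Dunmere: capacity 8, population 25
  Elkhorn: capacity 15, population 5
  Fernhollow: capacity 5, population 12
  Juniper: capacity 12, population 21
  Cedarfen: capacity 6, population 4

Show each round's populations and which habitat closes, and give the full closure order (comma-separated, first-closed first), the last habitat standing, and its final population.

Closure order: Dunmere, Juniper, Fernhollow, Hollowpine, Cedarfen
Last habitat: Elkhorn with 80 animals

Round 1: Cedarfen=4 Dunmere=25 Elkhorn=5 Fernhollow=12 Hollowpine=13 Juniper=21 → close Dunmere (overflow 17)
  25÷5 = 5 each, +1 to first 0
Round 2: Cedarfen=9 Elkhorn=10 Fernhollow=17 Hollowpine=18 Juniper=26 → close Juniper (overflow 14)
  26÷4 = 6 each, +1 to first 2
Round 3: Cedarfen=16 Elkhorn=17 Fernhollow=23 Hollowpine=24 → close Fernhollow (overflow 18)
  23÷3 = 7 each, +1 to first 2
Round 4: Cedarfen=24 Elkhorn=25 Hollowpine=31 → close Hollowpine (overflow 25)
  31÷2 = 15 each, +1 to first 1
Round 5: Cedarfen=40 Elkhorn=40 → close Cedarfen (overflow 34)
  40÷1 = 40 each, +1 to first 0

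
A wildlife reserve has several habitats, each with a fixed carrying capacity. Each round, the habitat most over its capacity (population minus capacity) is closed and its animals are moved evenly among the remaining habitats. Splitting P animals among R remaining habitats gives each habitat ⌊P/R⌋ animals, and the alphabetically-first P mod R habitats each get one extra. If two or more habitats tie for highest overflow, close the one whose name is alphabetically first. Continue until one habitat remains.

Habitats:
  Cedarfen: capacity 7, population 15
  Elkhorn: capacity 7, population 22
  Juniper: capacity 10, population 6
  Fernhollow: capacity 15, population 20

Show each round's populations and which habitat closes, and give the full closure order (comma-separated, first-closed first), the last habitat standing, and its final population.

Round 1: Cedarfen=15 Elkhorn=22 Fernhollow=20 Juniper=6 → close Elkhorn (overflow 15)
  22÷3 = 7 each, +1 to first 1
Round 2: Cedarfen=23 Fernhollow=27 Juniper=13 → close Cedarfen (overflow 16)
  23÷2 = 11 each, +1 to first 1
Round 3: Fernhollow=39 Juniper=24 → close Fernhollow (overflow 24)
  39÷1 = 39 each, +1 to first 0

Closure order: Elkhorn, Cedarfen, Fernhollow
Last habitat: Juniper with 63 animals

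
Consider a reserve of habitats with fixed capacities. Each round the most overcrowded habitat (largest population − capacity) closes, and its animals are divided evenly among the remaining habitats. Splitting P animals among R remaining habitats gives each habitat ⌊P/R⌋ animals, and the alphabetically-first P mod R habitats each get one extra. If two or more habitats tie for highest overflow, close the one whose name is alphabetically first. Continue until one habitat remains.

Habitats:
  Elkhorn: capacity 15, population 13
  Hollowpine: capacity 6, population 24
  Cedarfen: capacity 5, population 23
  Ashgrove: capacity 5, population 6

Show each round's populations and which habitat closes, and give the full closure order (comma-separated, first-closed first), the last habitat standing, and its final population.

Closure order: Cedarfen, Hollowpine, Ashgrove
Last habitat: Elkhorn with 66 animals

Round 1: Ashgrove=6 Cedarfen=23 Elkhorn=13 Hollowpine=24 → close Cedarfen (overflow 18)
  23÷3 = 7 each, +1 to first 2
Round 2: Ashgrove=14 Elkhorn=21 Hollowpine=31 → close Hollowpine (overflow 25)
  31÷2 = 15 each, +1 to first 1
Round 3: Ashgrove=30 Elkhorn=36 → close Ashgrove (overflow 25)
  30÷1 = 30 each, +1 to first 0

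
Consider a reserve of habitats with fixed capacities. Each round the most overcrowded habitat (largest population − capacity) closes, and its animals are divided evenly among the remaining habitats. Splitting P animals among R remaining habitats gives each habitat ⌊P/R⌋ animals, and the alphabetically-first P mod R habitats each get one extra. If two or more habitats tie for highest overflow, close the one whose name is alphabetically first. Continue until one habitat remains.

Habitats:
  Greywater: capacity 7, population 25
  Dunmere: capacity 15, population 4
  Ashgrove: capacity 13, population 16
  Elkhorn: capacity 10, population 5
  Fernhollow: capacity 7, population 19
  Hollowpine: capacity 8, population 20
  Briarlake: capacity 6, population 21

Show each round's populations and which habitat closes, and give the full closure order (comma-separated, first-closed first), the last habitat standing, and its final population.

Round 1: Ashgrove=16 Briarlake=21 Dunmere=4 Elkhorn=5 Fernhollow=19 Greywater=25 Hollowpine=20 → close Greywater (overflow 18)
  25÷6 = 4 each, +1 to first 1
Round 2: Ashgrove=21 Briarlake=25 Dunmere=8 Elkhorn=9 Fernhollow=23 Hollowpine=24 → close Briarlake (overflow 19)
  25÷5 = 5 each, +1 to first 0
Round 3: Ashgrove=26 Dunmere=13 Elkhorn=14 Fernhollow=28 Hollowpine=29 → close Fernhollow (overflow 21)
  28÷4 = 7 each, +1 to first 0
Round 4: Ashgrove=33 Dunmere=20 Elkhorn=21 Hollowpine=36 → close Hollowpine (overflow 28)
  36÷3 = 12 each, +1 to first 0
Round 5: Ashgrove=45 Dunmere=32 Elkhorn=33 → close Ashgrove (overflow 32)
  45÷2 = 22 each, +1 to first 1
Round 6: Dunmere=55 Elkhorn=55 → close Elkhorn (overflow 45)
  55÷1 = 55 each, +1 to first 0

Closure order: Greywater, Briarlake, Fernhollow, Hollowpine, Ashgrove, Elkhorn
Last habitat: Dunmere with 110 animals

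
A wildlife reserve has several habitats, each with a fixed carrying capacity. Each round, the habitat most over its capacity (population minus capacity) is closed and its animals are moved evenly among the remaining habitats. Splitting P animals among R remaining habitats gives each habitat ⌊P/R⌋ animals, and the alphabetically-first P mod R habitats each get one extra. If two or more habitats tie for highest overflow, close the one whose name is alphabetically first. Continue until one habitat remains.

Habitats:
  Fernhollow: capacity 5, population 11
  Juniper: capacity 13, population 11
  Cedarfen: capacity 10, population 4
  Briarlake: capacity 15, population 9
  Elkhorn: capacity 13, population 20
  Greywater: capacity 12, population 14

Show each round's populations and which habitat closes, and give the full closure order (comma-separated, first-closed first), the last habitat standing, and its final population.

Closure order: Elkhorn, Fernhollow, Greywater, Juniper, Briarlake
Last habitat: Cedarfen with 69 animals

Round 1: Briarlake=9 Cedarfen=4 Elkhorn=20 Fernhollow=11 Greywater=14 Juniper=11 → close Elkhorn (overflow 7)
  20÷5 = 4 each, +1 to first 0
Round 2: Briarlake=13 Cedarfen=8 Fernhollow=15 Greywater=18 Juniper=15 → close Fernhollow (overflow 10)
  15÷4 = 3 each, +1 to first 3
Round 3: Briarlake=17 Cedarfen=12 Greywater=22 Juniper=18 → close Greywater (overflow 10)
  22÷3 = 7 each, +1 to first 1
Round 4: Briarlake=25 Cedarfen=19 Juniper=25 → close Juniper (overflow 12)
  25÷2 = 12 each, +1 to first 1
Round 5: Briarlake=38 Cedarfen=31 → close Briarlake (overflow 23)
  38÷1 = 38 each, +1 to first 0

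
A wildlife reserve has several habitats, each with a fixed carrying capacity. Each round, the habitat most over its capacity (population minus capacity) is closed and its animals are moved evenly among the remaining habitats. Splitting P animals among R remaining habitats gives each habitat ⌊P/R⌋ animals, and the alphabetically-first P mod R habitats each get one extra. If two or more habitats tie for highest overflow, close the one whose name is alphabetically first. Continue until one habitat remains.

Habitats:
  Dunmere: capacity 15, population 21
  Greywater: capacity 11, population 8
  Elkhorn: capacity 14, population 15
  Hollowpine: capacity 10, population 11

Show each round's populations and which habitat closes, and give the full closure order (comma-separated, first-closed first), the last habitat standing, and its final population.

Closure order: Dunmere, Elkhorn, Hollowpine
Last habitat: Greywater with 55 animals

Round 1: Dunmere=21 Elkhorn=15 Greywater=8 Hollowpine=11 → close Dunmere (overflow 6)
  21÷3 = 7 each, +1 to first 0
Round 2: Elkhorn=22 Greywater=15 Hollowpine=18 → close Elkhorn (overflow 8)
  22÷2 = 11 each, +1 to first 0
Round 3: Greywater=26 Hollowpine=29 → close Hollowpine (overflow 19)
  29÷1 = 29 each, +1 to first 0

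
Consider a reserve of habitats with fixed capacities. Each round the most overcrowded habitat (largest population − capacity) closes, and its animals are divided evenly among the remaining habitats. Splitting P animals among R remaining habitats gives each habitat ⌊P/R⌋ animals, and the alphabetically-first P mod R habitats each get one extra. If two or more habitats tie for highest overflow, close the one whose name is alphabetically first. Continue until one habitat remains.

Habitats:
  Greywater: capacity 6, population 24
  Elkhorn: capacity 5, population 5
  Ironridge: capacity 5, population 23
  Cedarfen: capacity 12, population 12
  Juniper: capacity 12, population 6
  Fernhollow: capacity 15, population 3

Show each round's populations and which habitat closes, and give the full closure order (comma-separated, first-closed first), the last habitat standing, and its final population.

Closure order: Greywater, Ironridge, Cedarfen, Elkhorn, Juniper
Last habitat: Fernhollow with 73 animals

Round 1: Cedarfen=12 Elkhorn=5 Fernhollow=3 Greywater=24 Ironridge=23 Juniper=6 → close Greywater (overflow 18)
  24÷5 = 4 each, +1 to first 4
Round 2: Cedarfen=17 Elkhorn=10 Fernhollow=8 Ironridge=28 Juniper=10 → close Ironridge (overflow 23)
  28÷4 = 7 each, +1 to first 0
Round 3: Cedarfen=24 Elkhorn=17 Fernhollow=15 Juniper=17 → close Cedarfen (overflow 12)
  24÷3 = 8 each, +1 to first 0
Round 4: Elkhorn=25 Fernhollow=23 Juniper=25 → close Elkhorn (overflow 20)
  25÷2 = 12 each, +1 to first 1
Round 5: Fernhollow=36 Juniper=37 → close Juniper (overflow 25)
  37÷1 = 37 each, +1 to first 0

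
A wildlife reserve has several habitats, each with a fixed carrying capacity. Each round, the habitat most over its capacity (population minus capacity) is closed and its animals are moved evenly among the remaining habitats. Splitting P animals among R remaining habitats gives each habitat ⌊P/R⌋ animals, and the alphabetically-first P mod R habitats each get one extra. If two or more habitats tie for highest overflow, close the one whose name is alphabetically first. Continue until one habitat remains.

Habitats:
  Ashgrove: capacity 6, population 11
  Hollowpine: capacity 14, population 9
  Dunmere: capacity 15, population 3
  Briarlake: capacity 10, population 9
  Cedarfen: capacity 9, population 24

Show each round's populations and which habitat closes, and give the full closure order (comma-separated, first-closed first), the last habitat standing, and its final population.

Round 1: Ashgrove=11 Briarlake=9 Cedarfen=24 Dunmere=3 Hollowpine=9 → close Cedarfen (overflow 15)
  24÷4 = 6 each, +1 to first 0
Round 2: Ashgrove=17 Briarlake=15 Dunmere=9 Hollowpine=15 → close Ashgrove (overflow 11)
  17÷3 = 5 each, +1 to first 2
Round 3: Briarlake=21 Dunmere=15 Hollowpine=20 → close Briarlake (overflow 11)
  21÷2 = 10 each, +1 to first 1
Round 4: Dunmere=26 Hollowpine=30 → close Hollowpine (overflow 16)
  30÷1 = 30 each, +1 to first 0

Closure order: Cedarfen, Ashgrove, Briarlake, Hollowpine
Last habitat: Dunmere with 56 animals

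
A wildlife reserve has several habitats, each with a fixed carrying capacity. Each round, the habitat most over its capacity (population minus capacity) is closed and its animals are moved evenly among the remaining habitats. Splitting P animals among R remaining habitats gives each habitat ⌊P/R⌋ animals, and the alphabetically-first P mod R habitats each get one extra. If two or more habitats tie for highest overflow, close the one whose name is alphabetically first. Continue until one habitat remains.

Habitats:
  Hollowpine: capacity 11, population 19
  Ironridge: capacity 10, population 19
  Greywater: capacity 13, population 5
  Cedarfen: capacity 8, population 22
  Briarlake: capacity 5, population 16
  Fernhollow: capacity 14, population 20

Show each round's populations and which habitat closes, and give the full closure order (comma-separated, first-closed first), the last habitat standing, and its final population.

Round 1: Briarlake=16 Cedarfen=22 Fernhollow=20 Greywater=5 Hollowpine=19 Ironridge=19 → close Cedarfen (overflow 14)
  22÷5 = 4 each, +1 to first 2
Round 2: Briarlake=21 Fernhollow=25 Greywater=9 Hollowpine=23 Ironridge=23 → close Briarlake (overflow 16)
  21÷4 = 5 each, +1 to first 1
Round 3: Fernhollow=31 Greywater=14 Hollowpine=28 Ironridge=28 → close Ironridge (overflow 18)
  28÷3 = 9 each, +1 to first 1
Round 4: Fernhollow=41 Greywater=23 Hollowpine=37 → close Fernhollow (overflow 27)
  41÷2 = 20 each, +1 to first 1
Round 5: Greywater=44 Hollowpine=57 → close Hollowpine (overflow 46)
  57÷1 = 57 each, +1 to first 0

Closure order: Cedarfen, Briarlake, Ironridge, Fernhollow, Hollowpine
Last habitat: Greywater with 101 animals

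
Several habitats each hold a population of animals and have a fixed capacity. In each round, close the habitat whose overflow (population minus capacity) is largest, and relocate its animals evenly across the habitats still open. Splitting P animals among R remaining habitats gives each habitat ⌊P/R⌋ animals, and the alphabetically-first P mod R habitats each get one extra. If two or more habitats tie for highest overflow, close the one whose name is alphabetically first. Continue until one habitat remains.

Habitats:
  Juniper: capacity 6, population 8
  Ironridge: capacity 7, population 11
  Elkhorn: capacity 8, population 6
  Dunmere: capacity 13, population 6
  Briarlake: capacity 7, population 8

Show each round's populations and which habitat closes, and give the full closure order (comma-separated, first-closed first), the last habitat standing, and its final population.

Closure order: Ironridge, Briarlake, Juniper, Elkhorn
Last habitat: Dunmere with 39 animals

Round 1: Briarlake=8 Dunmere=6 Elkhorn=6 Ironridge=11 Juniper=8 → close Ironridge (overflow 4)
  11÷4 = 2 each, +1 to first 3
Round 2: Briarlake=11 Dunmere=9 Elkhorn=9 Juniper=10 → close Briarlake (overflow 4)
  11÷3 = 3 each, +1 to first 2
Round 3: Dunmere=13 Elkhorn=13 Juniper=13 → close Juniper (overflow 7)
  13÷2 = 6 each, +1 to first 1
Round 4: Dunmere=20 Elkhorn=19 → close Elkhorn (overflow 11)
  19÷1 = 19 each, +1 to first 0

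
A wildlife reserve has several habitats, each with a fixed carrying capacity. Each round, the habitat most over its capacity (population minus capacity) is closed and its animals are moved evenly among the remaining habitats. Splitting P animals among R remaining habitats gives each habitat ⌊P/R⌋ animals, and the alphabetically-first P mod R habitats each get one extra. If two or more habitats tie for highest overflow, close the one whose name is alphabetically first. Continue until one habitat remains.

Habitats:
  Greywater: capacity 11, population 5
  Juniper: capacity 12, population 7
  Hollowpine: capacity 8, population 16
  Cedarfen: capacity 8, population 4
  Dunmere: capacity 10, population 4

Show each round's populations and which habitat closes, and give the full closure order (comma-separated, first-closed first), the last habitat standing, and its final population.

Round 1: Cedarfen=4 Dunmere=4 Greywater=5 Hollowpine=16 Juniper=7 → close Hollowpine (overflow 8)
  16÷4 = 4 each, +1 to first 0
Round 2: Cedarfen=8 Dunmere=8 Greywater=9 Juniper=11 → close Cedarfen (overflow 0)
  8÷3 = 2 each, +1 to first 2
Round 3: Dunmere=11 Greywater=12 Juniper=13 → close Dunmere (overflow 1)
  11÷2 = 5 each, +1 to first 1
Round 4: Greywater=18 Juniper=18 → close Greywater (overflow 7)
  18÷1 = 18 each, +1 to first 0

Closure order: Hollowpine, Cedarfen, Dunmere, Greywater
Last habitat: Juniper with 36 animals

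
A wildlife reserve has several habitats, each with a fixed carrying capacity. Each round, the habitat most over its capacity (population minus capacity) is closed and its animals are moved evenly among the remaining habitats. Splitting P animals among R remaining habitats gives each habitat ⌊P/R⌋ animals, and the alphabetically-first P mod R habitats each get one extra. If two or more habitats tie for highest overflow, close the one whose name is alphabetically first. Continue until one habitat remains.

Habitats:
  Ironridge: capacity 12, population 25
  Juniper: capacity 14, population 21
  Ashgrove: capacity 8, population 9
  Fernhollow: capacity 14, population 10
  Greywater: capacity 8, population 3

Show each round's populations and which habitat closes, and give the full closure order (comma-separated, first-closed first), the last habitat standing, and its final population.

Closure order: Ironridge, Juniper, Ashgrove, Fernhollow
Last habitat: Greywater with 68 animals

Round 1: Ashgrove=9 Fernhollow=10 Greywater=3 Ironridge=25 Juniper=21 → close Ironridge (overflow 13)
  25÷4 = 6 each, +1 to first 1
Round 2: Ashgrove=16 Fernhollow=16 Greywater=9 Juniper=27 → close Juniper (overflow 13)
  27÷3 = 9 each, +1 to first 0
Round 3: Ashgrove=25 Fernhollow=25 Greywater=18 → close Ashgrove (overflow 17)
  25÷2 = 12 each, +1 to first 1
Round 4: Fernhollow=38 Greywater=30 → close Fernhollow (overflow 24)
  38÷1 = 38 each, +1 to first 0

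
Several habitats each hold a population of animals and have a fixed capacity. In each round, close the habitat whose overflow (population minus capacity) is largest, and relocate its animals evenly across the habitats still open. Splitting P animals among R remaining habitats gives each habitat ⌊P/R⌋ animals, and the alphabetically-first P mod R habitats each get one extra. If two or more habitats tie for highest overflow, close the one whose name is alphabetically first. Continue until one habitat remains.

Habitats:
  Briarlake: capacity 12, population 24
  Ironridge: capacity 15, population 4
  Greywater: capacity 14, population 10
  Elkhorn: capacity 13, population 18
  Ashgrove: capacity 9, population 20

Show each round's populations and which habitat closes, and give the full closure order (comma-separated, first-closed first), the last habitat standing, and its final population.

Round 1: Ashgrove=20 Briarlake=24 Elkhorn=18 Greywater=10 Ironridge=4 → close Briarlake (overflow 12)
  24÷4 = 6 each, +1 to first 0
Round 2: Ashgrove=26 Elkhorn=24 Greywater=16 Ironridge=10 → close Ashgrove (overflow 17)
  26÷3 = 8 each, +1 to first 2
Round 3: Elkhorn=33 Greywater=25 Ironridge=18 → close Elkhorn (overflow 20)
  33÷2 = 16 each, +1 to first 1
Round 4: Greywater=42 Ironridge=34 → close Greywater (overflow 28)
  42÷1 = 42 each, +1 to first 0

Closure order: Briarlake, Ashgrove, Elkhorn, Greywater
Last habitat: Ironridge with 76 animals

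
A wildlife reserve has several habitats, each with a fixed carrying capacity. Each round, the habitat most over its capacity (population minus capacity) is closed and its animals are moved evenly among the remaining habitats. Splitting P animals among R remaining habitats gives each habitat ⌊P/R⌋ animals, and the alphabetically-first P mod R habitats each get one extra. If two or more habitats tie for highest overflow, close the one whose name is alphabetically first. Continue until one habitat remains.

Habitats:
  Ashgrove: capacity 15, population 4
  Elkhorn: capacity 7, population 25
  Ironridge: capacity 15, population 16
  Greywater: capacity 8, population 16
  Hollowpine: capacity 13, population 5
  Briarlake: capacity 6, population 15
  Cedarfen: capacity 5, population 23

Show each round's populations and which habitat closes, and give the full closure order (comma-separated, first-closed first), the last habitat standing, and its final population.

Closure order: Cedarfen, Elkhorn, Briarlake, Greywater, Ironridge, Hollowpine
Last habitat: Ashgrove with 104 animals

Round 1: Ashgrove=4 Briarlake=15 Cedarfen=23 Elkhorn=25 Greywater=16 Hollowpine=5 Ironridge=16 → close Cedarfen (overflow 18)
  23÷6 = 3 each, +1 to first 5
Round 2: Ashgrove=8 Briarlake=19 Elkhorn=29 Greywater=20 Hollowpine=9 Ironridge=19 → close Elkhorn (overflow 22)
  29÷5 = 5 each, +1 to first 4
Round 3: Ashgrove=14 Briarlake=25 Greywater=26 Hollowpine=15 Ironridge=24 → close Briarlake (overflow 19)
  25÷4 = 6 each, +1 to first 1
Round 4: Ashgrove=21 Greywater=32 Hollowpine=21 Ironridge=30 → close Greywater (overflow 24)
  32÷3 = 10 each, +1 to first 2
Round 5: Ashgrove=32 Hollowpine=32 Ironridge=40 → close Ironridge (overflow 25)
  40÷2 = 20 each, +1 to first 0
Round 6: Ashgrove=52 Hollowpine=52 → close Hollowpine (overflow 39)
  52÷1 = 52 each, +1 to first 0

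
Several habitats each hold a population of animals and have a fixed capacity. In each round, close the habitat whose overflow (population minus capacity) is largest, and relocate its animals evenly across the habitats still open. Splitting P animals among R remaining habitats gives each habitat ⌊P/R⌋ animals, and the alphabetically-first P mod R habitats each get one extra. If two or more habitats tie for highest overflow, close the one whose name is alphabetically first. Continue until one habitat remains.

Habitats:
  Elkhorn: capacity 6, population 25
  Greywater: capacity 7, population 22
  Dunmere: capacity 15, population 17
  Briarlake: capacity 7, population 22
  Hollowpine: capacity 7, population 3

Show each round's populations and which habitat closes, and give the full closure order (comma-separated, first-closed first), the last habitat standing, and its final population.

Round 1: Briarlake=22 Dunmere=17 Elkhorn=25 Greywater=22 Hollowpine=3 → close Elkhorn (overflow 19)
  25÷4 = 6 each, +1 to first 1
Round 2: Briarlake=29 Dunmere=23 Greywater=28 Hollowpine=9 → close Briarlake (overflow 22)
  29÷3 = 9 each, +1 to first 2
Round 3: Dunmere=33 Greywater=38 Hollowpine=18 → close Greywater (overflow 31)
  38÷2 = 19 each, +1 to first 0
Round 4: Dunmere=52 Hollowpine=37 → close Dunmere (overflow 37)
  52÷1 = 52 each, +1 to first 0

Closure order: Elkhorn, Briarlake, Greywater, Dunmere
Last habitat: Hollowpine with 89 animals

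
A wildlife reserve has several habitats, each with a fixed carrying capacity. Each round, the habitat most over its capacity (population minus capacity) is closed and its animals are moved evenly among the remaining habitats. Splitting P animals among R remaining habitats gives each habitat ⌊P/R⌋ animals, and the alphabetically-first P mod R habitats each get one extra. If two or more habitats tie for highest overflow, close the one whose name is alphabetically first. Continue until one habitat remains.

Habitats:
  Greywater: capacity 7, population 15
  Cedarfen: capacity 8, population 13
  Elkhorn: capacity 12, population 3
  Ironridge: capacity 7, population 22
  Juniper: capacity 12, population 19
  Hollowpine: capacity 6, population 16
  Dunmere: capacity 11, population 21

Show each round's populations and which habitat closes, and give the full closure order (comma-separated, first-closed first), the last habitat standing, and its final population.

Closure order: Ironridge, Dunmere, Hollowpine, Greywater, Juniper, Cedarfen
Last habitat: Elkhorn with 109 animals

Round 1: Cedarfen=13 Dunmere=21 Elkhorn=3 Greywater=15 Hollowpine=16 Ironridge=22 Juniper=19 → close Ironridge (overflow 15)
  22÷6 = 3 each, +1 to first 4
Round 2: Cedarfen=17 Dunmere=25 Elkhorn=7 Greywater=19 Hollowpine=19 Juniper=22 → close Dunmere (overflow 14)
  25÷5 = 5 each, +1 to first 0
Round 3: Cedarfen=22 Elkhorn=12 Greywater=24 Hollowpine=24 Juniper=27 → close Hollowpine (overflow 18)
  24÷4 = 6 each, +1 to first 0
Round 4: Cedarfen=28 Elkhorn=18 Greywater=30 Juniper=33 → close Greywater (overflow 23)
  30÷3 = 10 each, +1 to first 0
Round 5: Cedarfen=38 Elkhorn=28 Juniper=43 → close Juniper (overflow 31)
  43÷2 = 21 each, +1 to first 1
Round 6: Cedarfen=60 Elkhorn=49 → close Cedarfen (overflow 52)
  60÷1 = 60 each, +1 to first 0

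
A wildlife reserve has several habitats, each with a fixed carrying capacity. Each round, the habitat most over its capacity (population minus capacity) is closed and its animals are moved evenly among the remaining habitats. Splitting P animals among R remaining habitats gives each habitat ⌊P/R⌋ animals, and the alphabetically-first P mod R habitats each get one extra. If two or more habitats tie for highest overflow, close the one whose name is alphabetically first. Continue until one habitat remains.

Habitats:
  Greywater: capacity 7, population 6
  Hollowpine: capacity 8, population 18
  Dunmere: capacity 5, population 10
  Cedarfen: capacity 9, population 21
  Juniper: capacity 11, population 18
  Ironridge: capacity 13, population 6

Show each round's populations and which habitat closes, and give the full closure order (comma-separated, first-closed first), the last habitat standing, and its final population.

Round 1: Cedarfen=21 Dunmere=10 Greywater=6 Hollowpine=18 Ironridge=6 Juniper=18 → close Cedarfen (overflow 12)
  21÷5 = 4 each, +1 to first 1
Round 2: Dunmere=15 Greywater=10 Hollowpine=22 Ironridge=10 Juniper=22 → close Hollowpine (overflow 14)
  22÷4 = 5 each, +1 to first 2
Round 3: Dunmere=21 Greywater=16 Ironridge=15 Juniper=27 → close Dunmere (overflow 16)
  21÷3 = 7 each, +1 to first 0
Round 4: Greywater=23 Ironridge=22 Juniper=34 → close Juniper (overflow 23)
  34÷2 = 17 each, +1 to first 0
Round 5: Greywater=40 Ironridge=39 → close Greywater (overflow 33)
  40÷1 = 40 each, +1 to first 0

Closure order: Cedarfen, Hollowpine, Dunmere, Juniper, Greywater
Last habitat: Ironridge with 79 animals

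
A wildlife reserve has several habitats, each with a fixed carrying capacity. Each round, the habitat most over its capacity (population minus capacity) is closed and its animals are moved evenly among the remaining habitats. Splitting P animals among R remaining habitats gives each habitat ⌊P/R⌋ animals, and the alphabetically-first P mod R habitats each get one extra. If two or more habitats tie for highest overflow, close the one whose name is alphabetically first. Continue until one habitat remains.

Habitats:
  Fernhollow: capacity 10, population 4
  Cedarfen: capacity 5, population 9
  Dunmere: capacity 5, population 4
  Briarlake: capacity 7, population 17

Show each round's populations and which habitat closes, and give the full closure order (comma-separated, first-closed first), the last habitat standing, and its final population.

Round 1: Briarlake=17 Cedarfen=9 Dunmere=4 Fernhollow=4 → close Briarlake (overflow 10)
  17÷3 = 5 each, +1 to first 2
Round 2: Cedarfen=15 Dunmere=10 Fernhollow=9 → close Cedarfen (overflow 10)
  15÷2 = 7 each, +1 to first 1
Round 3: Dunmere=18 Fernhollow=16 → close Dunmere (overflow 13)
  18÷1 = 18 each, +1 to first 0

Closure order: Briarlake, Cedarfen, Dunmere
Last habitat: Fernhollow with 34 animals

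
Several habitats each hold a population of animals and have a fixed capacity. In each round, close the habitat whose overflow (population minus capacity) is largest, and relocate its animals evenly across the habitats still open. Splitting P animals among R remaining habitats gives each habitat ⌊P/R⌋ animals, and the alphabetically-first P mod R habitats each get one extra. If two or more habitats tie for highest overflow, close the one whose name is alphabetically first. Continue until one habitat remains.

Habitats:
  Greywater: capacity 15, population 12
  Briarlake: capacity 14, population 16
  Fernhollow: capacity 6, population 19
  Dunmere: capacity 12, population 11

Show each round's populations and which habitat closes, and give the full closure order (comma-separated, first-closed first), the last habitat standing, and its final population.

Round 1: Briarlake=16 Dunmere=11 Fernhollow=19 Greywater=12 → close Fernhollow (overflow 13)
  19÷3 = 6 each, +1 to first 1
Round 2: Briarlake=23 Dunmere=17 Greywater=18 → close Briarlake (overflow 9)
  23÷2 = 11 each, +1 to first 1
Round 3: Dunmere=29 Greywater=29 → close Dunmere (overflow 17)
  29÷1 = 29 each, +1 to first 0

Closure order: Fernhollow, Briarlake, Dunmere
Last habitat: Greywater with 58 animals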